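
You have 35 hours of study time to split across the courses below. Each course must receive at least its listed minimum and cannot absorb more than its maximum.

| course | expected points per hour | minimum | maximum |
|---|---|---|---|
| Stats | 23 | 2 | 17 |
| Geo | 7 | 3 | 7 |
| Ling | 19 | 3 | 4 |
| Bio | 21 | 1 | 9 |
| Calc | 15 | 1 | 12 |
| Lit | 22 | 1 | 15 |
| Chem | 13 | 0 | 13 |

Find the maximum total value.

Meeting every minimum uses 2+3+3+1+1+1+0 = 11 hours, leaving 24.
Rank by expected points per hour: Stats 23 > Lit 22 > Bio 21 > Ling 19 > Calc 15 > Chem 13 > Geo 7.
Stats takes 15 more to reach its cap of 17 ; 9 left.
Lit: +9 (room for 14) → 10. Pool exhausted.
Total = 23×17 + 7×3 + 19×3 + 21×1 + 15×1 + 22×10 = 725.

725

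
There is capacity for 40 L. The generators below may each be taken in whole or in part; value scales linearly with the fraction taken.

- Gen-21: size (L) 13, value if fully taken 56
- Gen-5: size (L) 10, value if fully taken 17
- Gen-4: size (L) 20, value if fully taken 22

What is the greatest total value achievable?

Best value per unit of size first: Gen-21 56/13≈4.31, Gen-5 17/10≈1.7, Gen-4 22/20≈1.1.
All 13 L of Gen-21 fit (value 56) ; 27 remain.
All 10 L of Gen-5 fit (value 17) ; 17 remain.
Only 17 L remain; take 17/20 of Gen-4 for value 22×17/20 = 18.7.
Total value = 91.7.

91.7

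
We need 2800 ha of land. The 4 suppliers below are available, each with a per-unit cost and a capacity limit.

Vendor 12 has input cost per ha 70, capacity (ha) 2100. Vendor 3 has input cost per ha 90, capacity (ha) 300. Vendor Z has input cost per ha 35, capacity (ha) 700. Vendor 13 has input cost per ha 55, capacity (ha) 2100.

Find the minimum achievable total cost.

Fill from the cheapest supplier first.
Take 700 from Vendor Z at 35 — need 2100 more.
Take 2100 from Vendor 13 at 55 — need 0 more.
Vendor 12, Vendor 3: unused.
Cost = 700×35 + 2100×55 = 140000.

140000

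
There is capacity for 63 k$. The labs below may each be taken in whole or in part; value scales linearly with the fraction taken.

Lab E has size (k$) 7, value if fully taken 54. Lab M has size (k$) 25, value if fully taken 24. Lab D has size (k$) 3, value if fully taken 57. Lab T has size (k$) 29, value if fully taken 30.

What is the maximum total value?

164.04

Rank by value-to-size ratio: Lab D 57/3≈19, Lab E 54/7≈7.71, Lab T 30/29≈1.03, Lab M 24/25≈0.96.
All 3 k$ of Lab D fit (value 57) ; 60 remain.
Lab E: take in full, 7 k$ for value 54 ; 53 left.
Lab T: take in full, 29 k$ for value 30 ; 24 left.
Only 24 k$ remain; take 24/25 of Lab M for value 24×24/25 = 23.04.
Total value = 164.04.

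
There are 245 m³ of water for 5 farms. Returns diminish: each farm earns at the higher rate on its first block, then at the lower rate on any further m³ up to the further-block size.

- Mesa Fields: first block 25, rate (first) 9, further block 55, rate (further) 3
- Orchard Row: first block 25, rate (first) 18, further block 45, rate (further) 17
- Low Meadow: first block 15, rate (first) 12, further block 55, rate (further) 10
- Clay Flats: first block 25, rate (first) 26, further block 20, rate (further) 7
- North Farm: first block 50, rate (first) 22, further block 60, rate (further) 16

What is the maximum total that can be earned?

4355

Order all 10 blocks by rate: Clay Flats/first 26 > North Farm/first 22 > Orchard Row/first 18 > Orchard Row/second 17 > North Farm/second 16 > Low Meadow/first 12 > Low Meadow/second 10 > Mesa Fields/first 9 > Clay Flats/second 7 > Mesa Fields/second 3.
Clay Flats/first (26): +25 — 220 left.
Fill North Farm first block (50 at 22) — 170 left.
Orchard Row/first (18): +25 — 145 left.
Orchard Row/second (17): +45 — 100 left.
North Farm second at 16: fill all 60 — 40 left.
Fill Low Meadow first block (15 at 12) — 25 left.
Low Meadow/second: +25 of 55 at 10; pool empty.
Total = 26×25 + 22×50 + 18×25 + 17×45 + 16×60 + 12×15 + 10×25 = 4355.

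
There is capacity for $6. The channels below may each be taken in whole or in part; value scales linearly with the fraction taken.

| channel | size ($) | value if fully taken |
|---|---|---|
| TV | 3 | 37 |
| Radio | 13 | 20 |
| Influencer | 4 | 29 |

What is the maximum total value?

58.75

Best value per unit of size first: TV 37/3≈12.3, Influencer 29/4≈7.25, Radio 20/13≈1.54.
TV: take in full, 3 $ for value 37 → 3 left.
3 $ left: a 3/4 share of Influencer gives 29×3/4 = 21.75.
Total value = 58.75.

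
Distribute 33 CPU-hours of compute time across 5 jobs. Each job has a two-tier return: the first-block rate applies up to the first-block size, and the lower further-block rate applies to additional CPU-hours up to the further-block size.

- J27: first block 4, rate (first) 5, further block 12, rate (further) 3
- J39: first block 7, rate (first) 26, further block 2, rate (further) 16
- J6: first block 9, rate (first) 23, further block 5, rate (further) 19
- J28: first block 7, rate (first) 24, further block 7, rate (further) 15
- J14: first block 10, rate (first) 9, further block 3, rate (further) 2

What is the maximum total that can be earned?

729

Treat each block as its own option and order by rate: J39/tier1 26 > J28/tier1 24 > J6/tier1 23 > J6/tier2 19 > J39/tier2 16 > J28/tier2 15 > J14/tier1 9 > J27/tier1 5 > J27/tier2 3 > J14/tier2 2.
J39/tier1 (26): +7 ; 26 left.
Fill J28 tier1 block (7 at 24) ; 19 left.
Fill J6 tier1 block (9 at 23) ; 10 left.
J6/tier2 (19): +5 ; 5 left.
Fill J39 tier2 block (2 at 16) ; 3 left.
J28 tier2 at 15: only 3 left, fill 3.
Total = 26×7 + 24×7 + 23×9 + 19×5 + 16×2 + 15×3 = 729.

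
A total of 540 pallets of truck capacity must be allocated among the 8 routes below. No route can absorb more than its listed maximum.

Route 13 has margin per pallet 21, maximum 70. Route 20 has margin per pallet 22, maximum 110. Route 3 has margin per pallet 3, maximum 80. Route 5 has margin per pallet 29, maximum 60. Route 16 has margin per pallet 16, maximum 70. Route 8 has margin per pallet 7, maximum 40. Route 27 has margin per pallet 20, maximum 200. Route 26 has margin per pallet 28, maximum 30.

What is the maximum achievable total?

11590

Highest margin per pallet first: Route 5 29 > Route 26 28 > Route 20 22 > Route 13 21 > Route 27 20 > Route 16 16 > Route 8 7 > Route 3 3.
Give Route 5 60 to hit its cap of 60 → 480 left.
Route 26 takes 30 to reach its cap of 30 → 450 left.
Route 20: +110 to 110 (cap) → 340 left.
Route 13: +70 to 70 (cap) → 270 left.
Route 27 takes 200 to reach its cap of 200 → 70 left.
Route 16: +70 to 70 (cap) → 0 left.
Total = 21×70 + 22×110 + 29×60 + 16×70 + 20×200 + 28×30 = 11590.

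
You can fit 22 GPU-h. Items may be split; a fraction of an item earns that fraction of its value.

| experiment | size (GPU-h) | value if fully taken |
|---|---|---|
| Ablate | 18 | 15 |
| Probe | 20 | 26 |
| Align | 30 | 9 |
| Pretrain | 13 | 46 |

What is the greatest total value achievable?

Rank by value-to-size ratio: Pretrain 46/13≈3.54, Probe 26/20≈1.3, Ablate 15/18≈0.833, Align 9/30≈0.3.
Pretrain: take in full, 13 GPU-h for value 46 ; 9 left.
9 GPU-h left: a 9/20 share of Probe gives 26×9/20 = 11.7.
Total value = 57.7.

57.7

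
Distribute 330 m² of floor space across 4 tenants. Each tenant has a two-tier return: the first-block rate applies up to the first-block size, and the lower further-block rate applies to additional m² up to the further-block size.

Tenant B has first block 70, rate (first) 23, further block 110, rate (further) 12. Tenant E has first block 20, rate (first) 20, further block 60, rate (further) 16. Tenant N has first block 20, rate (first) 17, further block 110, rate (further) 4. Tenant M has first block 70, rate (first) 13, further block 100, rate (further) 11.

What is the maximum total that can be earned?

5300

Treat each block as its own option and order by rate: Tenant B/tier1 23 > Tenant E/tier1 20 > Tenant N/tier1 17 > Tenant E/tier2 16 > Tenant M/tier1 13 > Tenant B/tier2 12 > Tenant M/tier2 11 > Tenant N/tier2 4.
Tenant B tier1 at 23: fill all 70 — 260 left.
Fill Tenant E tier1 block (20 at 20) — 240 left.
Tenant N/tier1 (17): +20 — 220 left.
Tenant E tier2 at 16: fill all 60 — 160 left.
Fill Tenant M tier1 block (70 at 13) — 90 left.
Tenant B/tier2: +90 of 110 at 12; pool empty.
Total = 23×70 + 20×20 + 17×20 + 16×60 + 13×70 + 12×90 = 5300.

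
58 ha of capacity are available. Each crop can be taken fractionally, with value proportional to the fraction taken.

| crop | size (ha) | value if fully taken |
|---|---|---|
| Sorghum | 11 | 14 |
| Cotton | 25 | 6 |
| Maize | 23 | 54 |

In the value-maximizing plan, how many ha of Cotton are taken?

24

Sort by value density: Maize 54/23≈2.35, Sorghum 14/11≈1.27, Cotton 6/25≈0.24.
All 23 ha of Maize fit (value 54) → 35 remain.
Take all of Sorghum (11 ha, value 14) → 24 ha left.
24 ha left: a 24/25 share of Cotton gives 6×24/25 = 5.76.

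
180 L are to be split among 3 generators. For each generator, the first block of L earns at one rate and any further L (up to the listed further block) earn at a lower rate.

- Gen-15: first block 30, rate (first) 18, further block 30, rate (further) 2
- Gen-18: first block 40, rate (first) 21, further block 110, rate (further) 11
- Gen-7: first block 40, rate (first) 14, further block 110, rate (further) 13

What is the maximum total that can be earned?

2850

Treat each block as its own option and order by rate: Gen-18/T1 21 > Gen-15/T1 18 > Gen-7/T1 14 > Gen-7/T2 13 > Gen-18/T2 11 > Gen-15/T2 2.
Gen-18/T1 (21): +40 → 140 left.
Gen-15/T1 (18): +30 → 110 left.
Gen-7 T1 at 14: fill all 40 → 70 left.
Gen-7/T2: +70 of 110 at 13; pool empty.
Total = 21×40 + 18×30 + 14×40 + 13×70 = 2850.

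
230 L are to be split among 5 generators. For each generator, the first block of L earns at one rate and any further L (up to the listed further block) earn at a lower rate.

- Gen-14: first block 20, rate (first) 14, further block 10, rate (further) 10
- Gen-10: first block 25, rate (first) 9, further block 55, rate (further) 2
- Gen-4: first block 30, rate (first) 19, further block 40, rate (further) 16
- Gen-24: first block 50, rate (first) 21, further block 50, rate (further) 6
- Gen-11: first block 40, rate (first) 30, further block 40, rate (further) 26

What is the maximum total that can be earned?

4880

Order all 10 blocks by rate: Gen-11/tier1 30 > Gen-11/tier2 26 > Gen-24/tier1 21 > Gen-4/tier1 19 > Gen-4/tier2 16 > Gen-14/tier1 14 > Gen-14/tier2 10 > Gen-10/tier1 9 > Gen-24/tier2 6 > Gen-10/tier2 2.
Fill Gen-11 tier1 block (40 at 30) → 190 left.
Gen-11 tier2 at 26: fill all 40 → 150 left.
Fill Gen-24 tier1 block (50 at 21) → 100 left.
Gen-4/tier1 (19): +30 → 70 left.
Gen-4 tier2 at 16: fill all 40 → 30 left.
Gen-14 tier1 at 14: fill all 20 → 10 left.
Gen-14/tier2 (10): +10 → 0 left.
Total = 30×40 + 26×40 + 21×50 + 19×30 + 16×40 + 14×20 + 10×10 = 4880.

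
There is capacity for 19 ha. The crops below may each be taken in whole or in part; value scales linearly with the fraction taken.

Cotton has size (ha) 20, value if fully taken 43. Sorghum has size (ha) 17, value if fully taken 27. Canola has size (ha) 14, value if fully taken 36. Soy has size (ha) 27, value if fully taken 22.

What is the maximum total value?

Best value per unit of size first: Canola 36/14≈2.57, Cotton 43/20≈2.15, Sorghum 27/17≈1.59, Soy 22/27≈0.815.
All 14 ha of Canola fit (value 36) — 5 remain.
Only 5 ha remain; take 5/20 of Cotton for value 43×5/20 = 10.75.
Total value = 46.75.

46.75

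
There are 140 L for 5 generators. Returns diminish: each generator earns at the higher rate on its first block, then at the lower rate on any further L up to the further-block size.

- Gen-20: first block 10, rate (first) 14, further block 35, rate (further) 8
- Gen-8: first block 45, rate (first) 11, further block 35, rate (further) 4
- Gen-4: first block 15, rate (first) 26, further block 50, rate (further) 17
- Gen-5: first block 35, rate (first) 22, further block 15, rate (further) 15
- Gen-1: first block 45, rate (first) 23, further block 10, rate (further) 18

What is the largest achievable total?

2970

Order all 10 blocks by rate: Gen-4/first 26 > Gen-1/first 23 > Gen-5/first 22 > Gen-1/second 18 > Gen-4/second 17 > Gen-5/second 15 > Gen-20/first 14 > Gen-8/first 11 > Gen-20/second 8 > Gen-8/second 4.
Gen-4/first (26): +15 → 125 left.
Gen-1/first (23): +45 → 80 left.
Gen-5 first at 22: fill all 35 → 45 left.
Fill Gen-1 second block (10 at 18) → 35 left.
35 remain; put them into Gen-4 second at 17.
Total = 26×15 + 23×45 + 22×35 + 18×10 + 17×35 = 2970.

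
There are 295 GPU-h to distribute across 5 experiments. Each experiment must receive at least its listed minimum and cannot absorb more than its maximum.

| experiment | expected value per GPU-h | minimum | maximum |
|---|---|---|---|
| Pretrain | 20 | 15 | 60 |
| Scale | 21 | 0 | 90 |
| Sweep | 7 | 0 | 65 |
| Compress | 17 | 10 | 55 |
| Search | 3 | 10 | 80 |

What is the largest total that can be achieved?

Meeting every minimum uses 15+0+0+10+10 = 35 GPU-h, leaving 260.
Highest expected value per GPU-h first: Scale 21 > Pretrain 20 > Compress 17 > Sweep 7 > Search 3.
Scale takes 90 more to reach its cap of 90 — 170 left.
Give Pretrain 45 more to hit its cap of 60 — 125 left.
Give Compress 45 more to hit its cap of 55 — 80 left.
Give Sweep 65 more to hit its cap of 65 — 15 left.
Search: +15 (room for 70) → 25. Pool exhausted.
Total = 20×60 + 21×90 + 7×65 + 17×55 + 3×25 = 4555.

4555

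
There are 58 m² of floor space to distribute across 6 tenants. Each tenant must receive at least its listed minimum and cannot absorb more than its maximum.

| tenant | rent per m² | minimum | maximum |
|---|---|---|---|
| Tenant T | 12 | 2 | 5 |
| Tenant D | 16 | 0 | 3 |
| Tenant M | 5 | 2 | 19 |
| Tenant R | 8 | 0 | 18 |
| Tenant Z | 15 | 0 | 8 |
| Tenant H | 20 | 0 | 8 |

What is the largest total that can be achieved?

612

Meeting every minimum uses 2+0+2+0+0+0 = 4 m², leaving 54.
Highest rent per m² first: Tenant H 20 > Tenant D 16 > Tenant Z 15 > Tenant T 12 > Tenant R 8 > Tenant M 5.
Give Tenant H 8 more to hit its cap of 8 — 46 left.
Tenant D: +3 to 3 (cap) — 43 left.
Tenant Z: +8 to 8 (cap) — 35 left.
Give Tenant T 3 more to hit its cap of 5 — 32 left.
Give Tenant R 18 more to hit its cap of 18 — 14 left.
Only 14 left; Tenant M takes them to reach 16.
Total = 12×5 + 16×3 + 5×16 + 8×18 + 15×8 + 20×8 = 612.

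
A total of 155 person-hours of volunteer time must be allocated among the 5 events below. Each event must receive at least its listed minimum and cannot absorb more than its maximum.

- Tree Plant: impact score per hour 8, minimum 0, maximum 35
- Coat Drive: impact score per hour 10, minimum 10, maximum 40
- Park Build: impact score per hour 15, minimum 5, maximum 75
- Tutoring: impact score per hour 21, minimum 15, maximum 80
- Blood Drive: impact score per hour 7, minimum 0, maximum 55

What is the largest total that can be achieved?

2755

Meeting every minimum uses 0+10+5+15+0 = 30 person-hours, leaving 125.
Rank by impact score per hour: Tutoring 21 > Park Build 15 > Coat Drive 10 > Tree Plant 8 > Blood Drive 7.
Give Tutoring 65 more to hit its cap of 80 ; 60 left.
Park Build: +60 (room for 70) → 65. Pool exhausted.
Total = 10×10 + 15×65 + 21×80 = 2755.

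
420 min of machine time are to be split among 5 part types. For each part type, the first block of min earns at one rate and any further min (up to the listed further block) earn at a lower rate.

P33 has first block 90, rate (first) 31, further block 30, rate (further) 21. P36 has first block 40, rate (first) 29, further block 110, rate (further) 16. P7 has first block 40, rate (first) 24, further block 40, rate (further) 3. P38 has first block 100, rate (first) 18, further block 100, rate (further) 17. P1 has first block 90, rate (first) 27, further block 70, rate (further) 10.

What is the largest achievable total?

10280

Treat each block as its own option and order by rate: P33/T1 31 > P36/T1 29 > P1/T1 27 > P7/T1 24 > P33/T2 21 > P38/T1 18 > P38/T2 17 > P36/T2 16 > P1/T2 10 > P7/T2 3.
P33 T1 at 31: fill all 90 ; 330 left.
Fill P36 T1 block (40 at 29) ; 290 left.
Fill P1 T1 block (90 at 27) ; 200 left.
Fill P7 T1 block (40 at 24) ; 160 left.
Fill P33 T2 block (30 at 21) ; 130 left.
Fill P38 T1 block (100 at 18) ; 30 left.
30 remain; put them into P38 T2 at 17.
Total = 31×90 + 29×40 + 27×90 + 24×40 + 21×30 + 18×100 + 17×30 = 10280.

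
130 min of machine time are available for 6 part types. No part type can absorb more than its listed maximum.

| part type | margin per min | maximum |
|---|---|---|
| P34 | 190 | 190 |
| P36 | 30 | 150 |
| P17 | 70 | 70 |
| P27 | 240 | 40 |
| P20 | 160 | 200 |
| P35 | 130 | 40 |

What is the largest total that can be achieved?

26700

Highest margin per min first: P27 240 > P34 190 > P20 160 > P35 130 > P17 70 > P36 30.
P27 takes 40 to reach its cap of 40 — 90 left.
P34: +90 (room for 190) → 90. Pool exhausted.
Total = 190×90 + 240×40 = 26700.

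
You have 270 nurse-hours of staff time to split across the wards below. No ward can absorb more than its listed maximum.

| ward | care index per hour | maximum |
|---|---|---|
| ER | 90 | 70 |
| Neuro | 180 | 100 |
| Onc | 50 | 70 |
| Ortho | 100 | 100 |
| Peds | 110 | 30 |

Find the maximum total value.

Rank by care index per hour: Neuro 180 > Peds 110 > Ortho 100 > ER 90 > Onc 50.
Neuro takes 100 to reach its cap of 100 ; 170 left.
Peds takes 30 to reach its cap of 30 ; 140 left.
Ortho: +100 to 100 (cap) ; 40 left.
ER has room for 70 but only 40 remain, so it gets 40.
Total = 90×40 + 180×100 + 100×100 + 110×30 = 34900.

34900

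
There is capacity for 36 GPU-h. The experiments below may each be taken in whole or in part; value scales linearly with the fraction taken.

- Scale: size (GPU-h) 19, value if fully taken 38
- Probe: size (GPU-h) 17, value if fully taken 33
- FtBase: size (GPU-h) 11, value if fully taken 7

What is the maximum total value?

71

Rank by value-to-size ratio: Scale 38/19≈2, Probe 33/17≈1.94, FtBase 7/11≈0.636.
Take all of Scale (19 GPU-h, value 38) — 17 GPU-h left.
Take all of Probe (17 GPU-h, value 33) — 0 GPU-h left.
Total value = 71.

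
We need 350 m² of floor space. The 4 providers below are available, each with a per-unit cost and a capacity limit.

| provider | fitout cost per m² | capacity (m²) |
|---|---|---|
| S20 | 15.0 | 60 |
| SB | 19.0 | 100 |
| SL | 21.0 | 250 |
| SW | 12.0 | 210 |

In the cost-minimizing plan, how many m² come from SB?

80

Cheapest first:
SW (12.0): use full 210 → 140 m² to go.
S20 at 15.0: take all 60 m² → 80 still needed.
SB (19.0): take the remaining 80 → done.
SL: unused.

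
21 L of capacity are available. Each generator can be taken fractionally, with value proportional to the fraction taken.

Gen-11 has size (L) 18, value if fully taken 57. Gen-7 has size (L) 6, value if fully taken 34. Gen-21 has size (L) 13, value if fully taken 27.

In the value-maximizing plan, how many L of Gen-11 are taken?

15

Rank by value-to-size ratio: Gen-7 34/6≈5.67, Gen-11 57/18≈3.17, Gen-21 27/13≈2.08.
Take all of Gen-7 (6 L, value 34) ; 15 L left.
15 L left: a 15/18 share of Gen-11 gives 57×15/18 = 47.5.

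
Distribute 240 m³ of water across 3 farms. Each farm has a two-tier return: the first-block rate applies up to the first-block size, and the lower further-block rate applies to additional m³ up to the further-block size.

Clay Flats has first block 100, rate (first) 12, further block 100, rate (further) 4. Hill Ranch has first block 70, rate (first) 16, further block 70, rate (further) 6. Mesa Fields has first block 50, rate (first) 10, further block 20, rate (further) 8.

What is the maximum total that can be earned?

Rank every tier by rate: Hill Ranch/tier1 16 > Clay Flats/tier1 12 > Mesa Fields/tier1 10 > Mesa Fields/tier2 8 > Hill Ranch/tier2 6 > Clay Flats/tier2 4.
Fill Hill Ranch tier1 block (70 at 16) — 170 left.
Clay Flats tier1 at 12: fill all 100 — 70 left.
Mesa Fields/tier1 (10): +50 — 20 left.
Fill Mesa Fields tier2 block (20 at 8) — 0 left.
Total = 16×70 + 12×100 + 10×50 + 8×20 = 2980.

2980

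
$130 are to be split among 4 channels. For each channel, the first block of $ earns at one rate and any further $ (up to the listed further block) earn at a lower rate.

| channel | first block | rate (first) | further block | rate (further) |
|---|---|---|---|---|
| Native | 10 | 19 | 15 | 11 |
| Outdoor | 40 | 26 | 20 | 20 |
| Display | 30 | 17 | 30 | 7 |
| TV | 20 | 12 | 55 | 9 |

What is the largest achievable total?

2490

Order all 8 blocks by rate: Outdoor/first 26 > Outdoor/second 20 > Native/first 19 > Display/first 17 > TV/first 12 > Native/second 11 > TV/second 9 > Display/second 7.
Fill Outdoor first block (40 at 26) → 90 left.
Fill Outdoor second block (20 at 20) → 70 left.
Native first at 19: fill all 10 → 60 left.
Display first at 17: fill all 30 → 30 left.
Fill TV first block (20 at 12) → 10 left.
10 remain; put them into Native second at 11.
Total = 26×40 + 20×20 + 19×10 + 17×30 + 12×20 + 11×10 = 2490.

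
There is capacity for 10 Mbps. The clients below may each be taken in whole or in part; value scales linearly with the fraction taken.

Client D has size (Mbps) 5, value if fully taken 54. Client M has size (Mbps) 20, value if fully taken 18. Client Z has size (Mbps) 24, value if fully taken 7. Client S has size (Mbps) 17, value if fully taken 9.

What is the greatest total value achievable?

Best value per unit of size first: Client D 54/5≈10.8, Client M 18/20≈0.9, Client S 9/17≈0.529, Client Z 7/24≈0.292.
Take all of Client D (5 Mbps, value 54) → 5 Mbps left.
Only 5 Mbps remain; take 5/20 of Client M for value 18×5/20 = 4.5.
Total value = 58.5.

58.5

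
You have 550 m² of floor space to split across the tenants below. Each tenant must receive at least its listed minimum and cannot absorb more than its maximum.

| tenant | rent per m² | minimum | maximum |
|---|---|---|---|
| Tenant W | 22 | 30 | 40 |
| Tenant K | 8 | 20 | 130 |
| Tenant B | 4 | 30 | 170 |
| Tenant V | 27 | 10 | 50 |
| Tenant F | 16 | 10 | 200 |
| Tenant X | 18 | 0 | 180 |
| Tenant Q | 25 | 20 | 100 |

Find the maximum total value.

Meeting every minimum uses 30+20+30+10+10+0+20 = 120 m², leaving 430.
Highest rent per m² first: Tenant V 27 > Tenant Q 25 > Tenant W 22 > Tenant X 18 > Tenant F 16 > Tenant K 8 > Tenant B 4.
Give Tenant V 40 more to hit its cap of 50 → 390 left.
Give Tenant Q 80 more to hit its cap of 100 → 310 left.
Give Tenant W 10 more to hit its cap of 40 → 300 left.
Give Tenant X 180 more to hit its cap of 180 → 120 left.
Tenant F has room for 190 more but only 120 remain, so it gets 130.
Total = 22×40 + 8×20 + 4×30 + 27×50 + 16×130 + 18×180 + 25×100 = 10330.

10330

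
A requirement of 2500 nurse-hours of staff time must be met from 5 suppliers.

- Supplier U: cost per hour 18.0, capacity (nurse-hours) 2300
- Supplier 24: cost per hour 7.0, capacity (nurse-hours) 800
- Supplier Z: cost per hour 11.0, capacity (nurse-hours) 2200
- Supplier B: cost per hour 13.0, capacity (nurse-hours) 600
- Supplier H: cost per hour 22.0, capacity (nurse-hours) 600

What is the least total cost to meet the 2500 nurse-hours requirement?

24300

Use suppliers in increasing cost order.
Supplier 24 (7.0): use full 800 → 1700 nurse-hours to go.
Supplier Z at 11.0: take 1700 of its 2200 → requirement met.
Supplier B, Supplier U, Supplier H: unused.
Cost = 800×7.0 + 1700×11.0 = 24300.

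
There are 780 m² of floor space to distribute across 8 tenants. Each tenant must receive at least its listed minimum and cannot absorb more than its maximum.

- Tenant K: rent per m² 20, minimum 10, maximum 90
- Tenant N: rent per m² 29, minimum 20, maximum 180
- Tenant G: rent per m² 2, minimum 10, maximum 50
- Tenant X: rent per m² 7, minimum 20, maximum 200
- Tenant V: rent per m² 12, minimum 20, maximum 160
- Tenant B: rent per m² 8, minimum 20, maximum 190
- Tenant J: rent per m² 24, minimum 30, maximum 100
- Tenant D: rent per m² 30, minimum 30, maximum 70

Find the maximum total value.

Meeting every minimum uses 10+20+10+20+20+20+30+30 = 160 m², leaving 620.
Rank by rent per m²: Tenant D 30 > Tenant N 29 > Tenant J 24 > Tenant K 20 > Tenant V 12 > Tenant B 8 > Tenant X 7 > Tenant G 2.
Tenant D takes 40 more to reach its cap of 70 ; 580 left.
Tenant N takes 160 more to reach its cap of 180 ; 420 left.
Tenant J takes 70 more to reach its cap of 100 ; 350 left.
Give Tenant K 80 more to hit its cap of 90 ; 270 left.
Tenant V takes 140 more to reach its cap of 160 ; 130 left.
Only 130 left; Tenant B takes them to reach 150.
Total = 20×90 + 29×180 + 2×10 + 7×20 + 12×160 + 8×150 + 24×100 + 30×70 = 14800.

14800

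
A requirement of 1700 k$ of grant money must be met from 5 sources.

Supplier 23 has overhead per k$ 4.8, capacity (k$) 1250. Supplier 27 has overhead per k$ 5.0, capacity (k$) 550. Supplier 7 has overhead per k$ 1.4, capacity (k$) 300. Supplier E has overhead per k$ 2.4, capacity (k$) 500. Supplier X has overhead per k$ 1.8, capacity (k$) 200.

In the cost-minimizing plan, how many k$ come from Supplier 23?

Cheapest first:
Supplier 7 at 1.4: take all 300 k$ — 1400 still needed.
Take 200 from Supplier X at 1.8 — need 1200 more.
Supplier E at 2.4: take all 500 k$ — 700 still needed.
Supplier 23 at 4.8: take 700 of its 1250 — requirement met.
Supplier 27: unused.

700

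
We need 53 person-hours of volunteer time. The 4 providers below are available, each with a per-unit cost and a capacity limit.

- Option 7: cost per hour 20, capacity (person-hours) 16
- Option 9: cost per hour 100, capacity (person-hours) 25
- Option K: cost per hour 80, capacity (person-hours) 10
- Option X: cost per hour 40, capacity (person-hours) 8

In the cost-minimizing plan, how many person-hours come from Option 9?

19

Use providers in increasing cost order.
Take 16 from Option 7 at 20 → need 37 more.
Option X (40): use full 8 → 29 person-hours to go.
Option K at 80: take all 10 person-hours → 19 still needed.
Take 19 from Option 9 at 100 to finish.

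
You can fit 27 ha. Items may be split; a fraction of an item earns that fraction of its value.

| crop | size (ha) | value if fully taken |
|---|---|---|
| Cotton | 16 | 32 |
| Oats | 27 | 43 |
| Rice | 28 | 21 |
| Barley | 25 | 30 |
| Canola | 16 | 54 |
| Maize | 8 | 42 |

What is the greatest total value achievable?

Rank by value-to-size ratio: Maize 42/8≈5.25, Canola 54/16≈3.38, Cotton 32/16≈2, Oats 43/27≈1.59, Barley 30/25≈1.2, Rice 21/28≈0.75.
Maize: take in full, 8 ha for value 42 — 19 left.
All 16 ha of Canola fit (value 54) — 3 remain.
Only 3 ha remain; take 3/16 of Cotton for value 32×3/16 = 6.
Total value = 102.

102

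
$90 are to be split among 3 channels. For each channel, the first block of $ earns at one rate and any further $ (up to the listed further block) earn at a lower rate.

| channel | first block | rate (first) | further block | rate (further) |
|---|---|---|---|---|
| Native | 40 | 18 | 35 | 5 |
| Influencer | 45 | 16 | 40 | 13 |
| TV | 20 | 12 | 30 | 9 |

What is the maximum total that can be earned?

1505

Order all 6 blocks by rate: Native/tier1 18 > Influencer/tier1 16 > Influencer/tier2 13 > TV/tier1 12 > TV/tier2 9 > Native/tier2 5.
Native/tier1 (18): +40 — 50 left.
Influencer/tier1 (16): +45 — 5 left.
5 remain; put them into Influencer tier2 at 13.
Total = 18×40 + 16×45 + 13×5 = 1505.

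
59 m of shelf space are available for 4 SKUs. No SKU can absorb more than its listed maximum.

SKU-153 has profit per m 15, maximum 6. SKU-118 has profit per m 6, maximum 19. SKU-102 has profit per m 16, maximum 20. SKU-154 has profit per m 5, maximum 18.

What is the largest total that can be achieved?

594

Order the SKUs by profit per m: SKU-102 16 > SKU-153 15 > SKU-118 6 > SKU-154 5.
SKU-102: +20 to 20 (cap) — 39 left.
SKU-153: +6 to 6 (cap) — 33 left.
Give SKU-118 19 to hit its cap of 19 — 14 left.
SKU-154: +14 (room for 18) → 14. Pool exhausted.
Total = 15×6 + 6×19 + 16×20 + 5×14 = 594.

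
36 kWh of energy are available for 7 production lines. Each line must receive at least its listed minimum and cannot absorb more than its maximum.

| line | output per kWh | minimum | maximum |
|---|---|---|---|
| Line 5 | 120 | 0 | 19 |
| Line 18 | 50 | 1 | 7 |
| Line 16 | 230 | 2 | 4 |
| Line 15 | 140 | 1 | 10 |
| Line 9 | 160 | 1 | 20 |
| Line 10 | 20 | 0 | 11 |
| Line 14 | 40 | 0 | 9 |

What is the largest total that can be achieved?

Meeting every minimum uses 0+1+2+1+1+0+0 = 5 kWh, leaving 31.
Rank by output per kWh: Line 16 230 > Line 9 160 > Line 15 140 > Line 5 120 > Line 18 50 > Line 14 40 > Line 10 20.
Give Line 16 2 more to hit its cap of 4 — 29 left.
Line 9 takes 19 more to reach its cap of 20 — 10 left.
Line 15: +9 to 10 (cap) — 1 left.
Only 1 left; Line 5 takes them to reach 1.
Total = 120×1 + 50×1 + 230×4 + 140×10 + 160×20 = 5690.

5690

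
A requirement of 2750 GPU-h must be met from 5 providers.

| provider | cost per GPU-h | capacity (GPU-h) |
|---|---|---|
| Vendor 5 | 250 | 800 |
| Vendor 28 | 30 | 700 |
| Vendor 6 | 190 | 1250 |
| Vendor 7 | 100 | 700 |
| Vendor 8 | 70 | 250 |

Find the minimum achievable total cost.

Use providers in increasing cost order.
Vendor 28 at 30: take all 700 GPU-h ; 2050 still needed.
Vendor 8 at 70: take all 250 GPU-h ; 1800 still needed.
Vendor 7 (100): use full 700 ; 1100 GPU-h to go.
Take 1100 from Vendor 6 at 190 to finish.
Vendor 5: unused.
Cost = 700×30 + 250×70 + 700×100 + 1100×190 = 317500.

317500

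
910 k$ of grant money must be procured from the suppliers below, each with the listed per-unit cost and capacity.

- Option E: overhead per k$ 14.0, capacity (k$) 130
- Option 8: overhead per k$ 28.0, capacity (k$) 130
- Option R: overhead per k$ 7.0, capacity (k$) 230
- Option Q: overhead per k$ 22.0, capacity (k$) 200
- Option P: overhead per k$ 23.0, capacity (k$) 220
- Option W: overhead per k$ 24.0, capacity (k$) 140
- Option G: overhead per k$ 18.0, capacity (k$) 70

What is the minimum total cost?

Fill from the cheapest supplier first.
Option R at 7.0: take all 230 k$ → 680 still needed.
Option E (14.0): use full 130 → 550 k$ to go.
Option G at 18.0: take all 70 k$ → 480 still needed.
Option Q (22.0): use full 200 → 280 k$ to go.
Take 220 from Option P at 23.0 → need 60 more.
Take 60 from Option W at 24.0 to finish.
Option 8: unused.
Cost = 230×7.0 + 130×14.0 + 70×18.0 + 200×22.0 + 220×23.0 + 60×24.0 = 15590.

15590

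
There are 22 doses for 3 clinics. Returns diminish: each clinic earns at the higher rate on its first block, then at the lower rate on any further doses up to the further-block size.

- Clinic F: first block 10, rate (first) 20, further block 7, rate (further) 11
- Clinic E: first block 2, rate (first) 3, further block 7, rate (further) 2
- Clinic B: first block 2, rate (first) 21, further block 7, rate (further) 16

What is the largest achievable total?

Rank every tier by rate: Clinic B/T1 21 > Clinic F/T1 20 > Clinic B/T2 16 > Clinic F/T2 11 > Clinic E/T1 3 > Clinic E/T2 2.
Clinic B/T1 (21): +2 → 20 left.
Clinic F T1 at 20: fill all 10 → 10 left.
Clinic B/T2 (16): +7 → 3 left.
3 remain; put them into Clinic F T2 at 11.
Total = 21×2 + 20×10 + 16×7 + 11×3 = 387.

387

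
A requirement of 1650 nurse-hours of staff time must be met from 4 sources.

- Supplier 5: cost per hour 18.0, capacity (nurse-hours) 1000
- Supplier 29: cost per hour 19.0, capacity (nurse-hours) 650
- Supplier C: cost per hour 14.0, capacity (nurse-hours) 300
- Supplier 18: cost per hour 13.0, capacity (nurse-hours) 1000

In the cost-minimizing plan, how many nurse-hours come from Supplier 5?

Use sources in increasing cost order.
Take 1000 from Supplier 18 at 13.0 — need 650 more.
Take 300 from Supplier C at 14.0 — need 350 more.
Supplier 5 at 18.0: take 350 of its 1000 — requirement met.
Supplier 29: unused.

350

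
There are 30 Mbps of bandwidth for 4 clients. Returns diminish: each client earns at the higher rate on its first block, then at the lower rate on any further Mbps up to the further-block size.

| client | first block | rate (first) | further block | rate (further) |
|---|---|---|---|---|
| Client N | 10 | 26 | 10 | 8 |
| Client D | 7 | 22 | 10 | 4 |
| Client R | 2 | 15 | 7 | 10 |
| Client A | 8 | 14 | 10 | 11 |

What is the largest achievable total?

589

Treat each block as its own option and order by rate: Client N/tier1 26 > Client D/tier1 22 > Client R/tier1 15 > Client A/tier1 14 > Client A/tier2 11 > Client R/tier2 10 > Client N/tier2 8 > Client D/tier2 4.
Client N tier1 at 26: fill all 10 — 20 left.
Client D tier1 at 22: fill all 7 — 13 left.
Client R/tier1 (15): +2 — 11 left.
Client A tier1 at 14: fill all 8 — 3 left.
Client A tier2 at 11: only 3 left, fill 3.
Total = 26×10 + 22×7 + 15×2 + 14×8 + 11×3 = 589.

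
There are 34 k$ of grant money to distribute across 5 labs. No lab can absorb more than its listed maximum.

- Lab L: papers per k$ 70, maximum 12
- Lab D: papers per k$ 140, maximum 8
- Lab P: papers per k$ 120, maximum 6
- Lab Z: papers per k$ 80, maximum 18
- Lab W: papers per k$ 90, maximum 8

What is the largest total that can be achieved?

3520

Rank by papers per k$: Lab D 140 > Lab P 120 > Lab W 90 > Lab Z 80 > Lab L 70.
Give Lab D 8 to hit its cap of 8 ; 26 left.
Lab P: +6 to 6 (cap) ; 20 left.
Lab W: +8 to 8 (cap) ; 12 left.
Lab Z: +12 (room for 18) → 12. Pool exhausted.
Total = 140×8 + 120×6 + 80×12 + 90×8 = 3520.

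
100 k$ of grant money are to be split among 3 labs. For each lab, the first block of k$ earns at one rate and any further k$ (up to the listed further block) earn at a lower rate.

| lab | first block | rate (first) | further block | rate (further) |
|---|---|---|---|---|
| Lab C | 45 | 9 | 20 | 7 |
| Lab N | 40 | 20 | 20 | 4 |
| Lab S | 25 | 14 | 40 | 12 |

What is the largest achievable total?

Treat each block as its own option and order by rate: Lab N/first 20 > Lab S/first 14 > Lab S/second 12 > Lab C/first 9 > Lab C/second 7 > Lab N/second 4.
Fill Lab N first block (40 at 20) → 60 left.
Lab S first at 14: fill all 25 → 35 left.
35 remain; put them into Lab S second at 12.
Total = 20×40 + 14×25 + 12×35 = 1570.

1570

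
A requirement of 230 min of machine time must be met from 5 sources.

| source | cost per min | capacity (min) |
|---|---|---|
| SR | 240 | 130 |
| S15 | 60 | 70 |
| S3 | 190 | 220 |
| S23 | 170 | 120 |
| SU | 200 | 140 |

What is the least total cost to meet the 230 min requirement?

Cheapest first:
S15 at 60: take all 70 min ; 160 still needed.
S23 (170): use full 120 ; 40 min to go.
Take 40 from S3 at 190 to finish.
SU, SR: unused.
Cost = 70×60 + 120×170 + 40×190 = 32200.

32200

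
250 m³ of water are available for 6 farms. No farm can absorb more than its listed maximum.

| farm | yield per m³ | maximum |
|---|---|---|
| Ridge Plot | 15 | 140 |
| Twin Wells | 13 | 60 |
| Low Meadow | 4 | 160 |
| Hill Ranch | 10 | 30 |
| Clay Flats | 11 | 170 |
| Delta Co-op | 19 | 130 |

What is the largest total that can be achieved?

Highest yield per m³ first: Delta Co-op 19 > Ridge Plot 15 > Twin Wells 13 > Clay Flats 11 > Hill Ranch 10 > Low Meadow 4.
Give Delta Co-op 130 to hit its cap of 130 — 120 left.
Ridge Plot has room for 140 but only 120 remain, so it gets 120.
Total = 15×120 + 19×130 = 4270.

4270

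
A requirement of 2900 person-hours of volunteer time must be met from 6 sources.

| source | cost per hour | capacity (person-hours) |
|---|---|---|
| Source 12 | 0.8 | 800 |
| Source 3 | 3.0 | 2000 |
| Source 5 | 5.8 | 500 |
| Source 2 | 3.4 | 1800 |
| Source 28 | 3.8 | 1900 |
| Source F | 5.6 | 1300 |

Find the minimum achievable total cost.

6980

Fill from the cheapest source first.
Take 800 from Source 12 at 0.8 ; need 2100 more.
Source 3 at 3.0: take all 2000 person-hours ; 100 still needed.
Take 100 from Source 2 at 3.4 to finish.
Source 28, Source F, Source 5: unused.
Cost = 800×0.8 + 2000×3.0 + 100×3.4 = 6980.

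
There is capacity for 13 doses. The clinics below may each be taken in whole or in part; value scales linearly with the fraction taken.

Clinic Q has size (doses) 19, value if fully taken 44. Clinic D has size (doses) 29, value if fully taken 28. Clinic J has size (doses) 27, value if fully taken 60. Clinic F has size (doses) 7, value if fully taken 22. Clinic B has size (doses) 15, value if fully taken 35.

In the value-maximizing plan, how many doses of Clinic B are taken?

6

Sort by value density: Clinic F 22/7≈3.14, Clinic B 35/15≈2.33, Clinic Q 44/19≈2.32, Clinic J 60/27≈2.22, Clinic D 28/29≈0.966.
Take all of Clinic F (7 doses, value 22) → 6 doses left.
Fill the last 6 doses with part of Clinic B: 6/15 of it earns 14.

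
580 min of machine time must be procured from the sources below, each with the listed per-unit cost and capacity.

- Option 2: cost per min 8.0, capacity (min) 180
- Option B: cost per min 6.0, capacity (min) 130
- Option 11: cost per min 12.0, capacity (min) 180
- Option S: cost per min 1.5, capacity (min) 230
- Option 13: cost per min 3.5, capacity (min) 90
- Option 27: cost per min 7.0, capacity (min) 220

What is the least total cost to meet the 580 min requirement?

Use sources in increasing cost order.
Option S at 1.5: take all 230 min — 350 still needed.
Option 13 at 3.5: take all 90 min — 260 still needed.
Option B at 6.0: take all 130 min — 130 still needed.
Option 27 (7.0): take the remaining 130 — done.
Option 2, Option 11: unused.
Cost = 230×1.5 + 90×3.5 + 130×6.0 + 130×7.0 = 2350.

2350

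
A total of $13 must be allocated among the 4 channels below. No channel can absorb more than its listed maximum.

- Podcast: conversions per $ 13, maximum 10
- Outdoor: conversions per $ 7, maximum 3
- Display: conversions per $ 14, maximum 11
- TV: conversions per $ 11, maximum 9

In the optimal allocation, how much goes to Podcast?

Order the channels by conversions per $: Display 14 > Podcast 13 > TV 11 > Outdoor 7.
Display: +11 to 11 (cap) — 2 left.
Podcast: +2 (room for 10) → 2. Pool exhausted.

2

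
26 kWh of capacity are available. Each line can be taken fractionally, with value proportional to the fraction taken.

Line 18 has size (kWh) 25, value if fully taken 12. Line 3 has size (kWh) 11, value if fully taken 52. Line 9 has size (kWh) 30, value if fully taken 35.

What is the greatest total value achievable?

69.5

Best value per unit of size first: Line 3 52/11≈4.73, Line 9 35/30≈1.17, Line 18 12/25≈0.48.
Take all of Line 3 (11 kWh, value 52) ; 15 kWh left.
Only 15 kWh remain; take 15/30 of Line 9 for value 35×15/30 = 17.5.
Total value = 69.5.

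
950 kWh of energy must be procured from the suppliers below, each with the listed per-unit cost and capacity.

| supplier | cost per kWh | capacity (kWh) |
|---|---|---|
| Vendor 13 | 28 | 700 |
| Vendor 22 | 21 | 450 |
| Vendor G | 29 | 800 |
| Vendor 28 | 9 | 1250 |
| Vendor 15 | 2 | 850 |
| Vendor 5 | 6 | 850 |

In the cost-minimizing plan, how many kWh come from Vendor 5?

Use suppliers in increasing cost order.
Vendor 15 at 2: take all 850 kWh → 100 still needed.
Vendor 5 at 6: take 100 of its 850 → requirement met.
Vendor 28, Vendor 22, Vendor 13, Vendor G: unused.

100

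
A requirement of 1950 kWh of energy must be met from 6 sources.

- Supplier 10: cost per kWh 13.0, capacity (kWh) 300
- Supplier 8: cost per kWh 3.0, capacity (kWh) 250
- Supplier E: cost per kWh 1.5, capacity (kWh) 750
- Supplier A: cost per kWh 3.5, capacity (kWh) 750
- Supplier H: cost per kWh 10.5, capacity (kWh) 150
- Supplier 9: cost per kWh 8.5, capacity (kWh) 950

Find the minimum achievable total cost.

6200

Fill from the cheapest source first.
Supplier E at 1.5: take all 750 kWh → 1200 still needed.
Supplier 8 at 3.0: take all 250 kWh → 950 still needed.
Supplier A at 3.5: take all 750 kWh → 200 still needed.
Supplier 9 at 8.5: take 200 of its 950 → requirement met.
Supplier H, Supplier 10: unused.
Cost = 750×1.5 + 250×3.0 + 750×3.5 + 200×8.5 = 6200.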